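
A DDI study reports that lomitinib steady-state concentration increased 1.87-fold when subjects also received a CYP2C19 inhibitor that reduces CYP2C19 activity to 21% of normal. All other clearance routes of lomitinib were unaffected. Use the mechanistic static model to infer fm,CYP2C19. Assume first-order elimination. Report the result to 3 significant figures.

CL'/CL = 1 / 1.87 = 0.5348
0.21·fm + (1 − fm) = 0.5348
fm = (0.5348 − 1) / (0.21 − 1) = 0.589

0.589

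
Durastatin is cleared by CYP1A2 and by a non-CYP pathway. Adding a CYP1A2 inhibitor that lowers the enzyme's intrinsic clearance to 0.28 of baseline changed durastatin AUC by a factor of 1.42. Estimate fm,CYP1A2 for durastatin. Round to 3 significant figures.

CL'/CL = 1 / 1.42 = 0.7042
0.28·fm + (1 − fm) = 0.7042
fm = (0.7042 − 1) / (0.28 − 1) = 0.411

0.411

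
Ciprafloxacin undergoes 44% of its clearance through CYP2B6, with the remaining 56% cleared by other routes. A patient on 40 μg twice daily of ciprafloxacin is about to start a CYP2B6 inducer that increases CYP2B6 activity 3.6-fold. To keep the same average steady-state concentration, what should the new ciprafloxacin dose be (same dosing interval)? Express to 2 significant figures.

CYP2B6: 0.44 × 3.6 = 1.584
Other: 0.56 (unchanged)
New clearance relative to baseline: 1.584 + 0.56 = 2.144.
Css,avg = (dose rate)/CL, so holding Css fixed requires dose ∝ CL: 40 × 2.144 = 86 μg.

86 μg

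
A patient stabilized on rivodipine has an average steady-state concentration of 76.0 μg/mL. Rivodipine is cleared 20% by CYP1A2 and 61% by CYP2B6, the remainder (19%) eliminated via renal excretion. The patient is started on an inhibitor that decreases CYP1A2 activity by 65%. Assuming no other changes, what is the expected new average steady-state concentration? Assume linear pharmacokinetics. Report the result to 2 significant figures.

The CYP1A2 pathway (20% of clearance) falls to 0.35× activity: 0.2 × 0.35 = 0.07.
CYP2B6 (61%) and the residual 19% are unaffected.
CL_new/CL_old = 0.07 + 0.61 + 0.19 = 0.87.
Average steady-state concentration ∝ 1/CL, so new value = 76.0 / 0.87 = 87 μg/mL.

87 μg/mL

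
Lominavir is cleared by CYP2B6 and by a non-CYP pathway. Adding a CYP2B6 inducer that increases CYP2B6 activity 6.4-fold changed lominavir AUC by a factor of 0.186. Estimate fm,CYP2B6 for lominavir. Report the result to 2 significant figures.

Let fm be the CYP2B6 fraction. New clearance relative to baseline = fm × 6.4 + (1 − fm).
AUC ratio = 1 / (new CL fraction), so new CL fraction = 1 / 0.186 = 5.376.
fm × 6.4 + 1 − fm = 5.376  ⇒  fm × (6.4 − 1) = 4.376  ⇒  fm = 0.81.

0.81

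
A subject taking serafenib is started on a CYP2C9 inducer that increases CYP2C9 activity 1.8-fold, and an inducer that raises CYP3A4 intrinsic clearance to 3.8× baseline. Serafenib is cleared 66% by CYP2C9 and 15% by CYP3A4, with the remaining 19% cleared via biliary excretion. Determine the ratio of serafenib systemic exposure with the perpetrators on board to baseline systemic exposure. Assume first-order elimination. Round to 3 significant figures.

0.513

CYP2C9: 0.66 × 1.8 = 1.188
CYP3A4: 0.15 × 3.8 = 0.57
Other: 0.19 (unchanged)
CL_new/CL_old = 1.188 + 0.57 + 0.19 = 1.948.
Because systemic exposure varies inversely with clearance, the combined effect is 1 / 1.948 = 0.513.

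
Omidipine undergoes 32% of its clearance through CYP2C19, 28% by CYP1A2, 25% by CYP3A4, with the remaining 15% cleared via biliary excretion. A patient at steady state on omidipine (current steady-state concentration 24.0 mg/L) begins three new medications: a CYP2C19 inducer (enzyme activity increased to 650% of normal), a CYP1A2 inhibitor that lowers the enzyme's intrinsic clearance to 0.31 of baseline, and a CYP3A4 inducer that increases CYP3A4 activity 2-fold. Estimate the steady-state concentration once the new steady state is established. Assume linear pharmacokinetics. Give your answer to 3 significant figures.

8.52 mg/L

The CYP2C19 pathway (32% of clearance) is boosted to 6.5× activity: 0.32 × 6.5 = 2.08.
The CYP1A2 pathway (28% of clearance) is reduced to 0.31× activity: 0.28 × 0.31 = 0.0868.
The CYP3A4 pathway (25% of clearance) rises to 2× activity: 0.25 × 2 = 0.5.
The remaining 15% of clearance is unaffected.
CL_new/CL_old = 2.08 + 0.0868 + 0.5 + 0.15 = 2.8168.
Dividing the baseline by the relative clearance: 24.0 / 2.8168 = 8.52 mg/L.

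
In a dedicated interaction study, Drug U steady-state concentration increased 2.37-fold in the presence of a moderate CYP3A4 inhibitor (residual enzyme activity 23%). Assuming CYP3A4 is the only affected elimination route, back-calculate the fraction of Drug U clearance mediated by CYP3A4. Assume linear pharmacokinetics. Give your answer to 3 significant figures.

0.751

CL'/CL = 1 / 2.37 = 0.4219
0.23·fm + (1 − fm) = 0.4219
fm = (0.4219 − 1) / (0.23 − 1) = 0.751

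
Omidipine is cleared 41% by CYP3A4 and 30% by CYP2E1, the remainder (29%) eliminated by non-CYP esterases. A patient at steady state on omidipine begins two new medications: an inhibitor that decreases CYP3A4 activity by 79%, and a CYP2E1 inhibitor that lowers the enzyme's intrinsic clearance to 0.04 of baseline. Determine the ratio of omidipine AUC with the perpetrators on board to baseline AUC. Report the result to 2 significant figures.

The CYP3A4 pathway (41% of clearance) drops to 0.21× activity: 0.41 × 0.21 = 0.0861.
The CYP2E1 pathway (30% of clearance) is reduced to 0.04× activity: 0.3 × 0.04 = 0.012.
The remaining 29% of clearance is unaffected.
CL_new/CL_old = 0.0861 + 0.012 + 0.29 = 0.3881.
Because AUC varies inversely with clearance, the combined effect is 1 / 0.3881 = 2.6.

2.6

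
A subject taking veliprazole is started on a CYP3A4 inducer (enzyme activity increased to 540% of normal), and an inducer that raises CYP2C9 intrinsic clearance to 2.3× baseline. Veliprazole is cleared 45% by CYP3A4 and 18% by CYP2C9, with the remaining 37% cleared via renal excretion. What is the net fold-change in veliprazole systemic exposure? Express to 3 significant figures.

The CYP3A4 pathway (45% of clearance) increases to 5.4× activity: 0.45 × 5.4 = 2.43.
The CYP2C9 pathway (18% of clearance) increases to 2.3× activity: 0.18 × 2.3 = 0.414.
The remaining 37% of clearance is unaffected.
CL_new/CL_old = 2.43 + 0.414 + 0.37 = 3.214.
Because systemic exposure varies inversely with clearance, the combined effect is 1 / 3.214 = 0.311.

0.311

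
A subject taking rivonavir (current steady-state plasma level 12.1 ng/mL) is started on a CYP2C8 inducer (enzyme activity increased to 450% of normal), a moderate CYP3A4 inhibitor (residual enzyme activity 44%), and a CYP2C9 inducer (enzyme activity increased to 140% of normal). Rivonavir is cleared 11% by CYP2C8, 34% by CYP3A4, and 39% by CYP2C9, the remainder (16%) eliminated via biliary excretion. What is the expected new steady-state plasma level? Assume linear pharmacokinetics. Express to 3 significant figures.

8.96 ng/mL

The CYP2C8 pathway (11% of clearance) is boosted to 4.5× activity: 0.11 × 4.5 = 0.495.
The CYP3A4 pathway (34% of clearance) is reduced to 0.44× activity: 0.34 × 0.44 = 0.1496.
The CYP2C9 pathway (39% of clearance) rises to 1.4× activity: 0.39 × 1.4 = 0.546.
Non-CYP routes (16%) are unchanged.
Relative clearance = 0.495 + 0.1496 + 0.546 + 0.16 = 1.3506.
New steady-state plasma level = 12.1 / 1.3506 = 8.96 ng/mL (concentration scales inversely with clearance).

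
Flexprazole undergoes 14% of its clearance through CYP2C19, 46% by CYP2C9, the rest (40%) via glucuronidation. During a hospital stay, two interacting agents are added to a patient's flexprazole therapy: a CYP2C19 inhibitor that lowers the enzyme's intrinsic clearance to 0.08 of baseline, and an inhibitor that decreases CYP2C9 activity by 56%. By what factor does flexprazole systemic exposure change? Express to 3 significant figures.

CYP2C19: 0.14 × 0.08 = 0.0112
CYP2C9: 0.46 × 0.44 = 0.2024
Other: 0.4 (unchanged)
CL_new/CL_old = 0.0112 + 0.2024 + 0.4 = 0.6136.
Because systemic exposure varies inversely with clearance, the combined effect is 1 / 0.6136 = 1.63.

1.63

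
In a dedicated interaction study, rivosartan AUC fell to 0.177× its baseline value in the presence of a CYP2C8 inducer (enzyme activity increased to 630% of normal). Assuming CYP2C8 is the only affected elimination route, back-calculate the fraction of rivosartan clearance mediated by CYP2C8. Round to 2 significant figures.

CL'/CL = 1 / 0.177 = 5.65
6.3·fm + (1 − fm) = 5.65
fm = (5.65 − 1) / (6.3 − 1) = 0.88

0.88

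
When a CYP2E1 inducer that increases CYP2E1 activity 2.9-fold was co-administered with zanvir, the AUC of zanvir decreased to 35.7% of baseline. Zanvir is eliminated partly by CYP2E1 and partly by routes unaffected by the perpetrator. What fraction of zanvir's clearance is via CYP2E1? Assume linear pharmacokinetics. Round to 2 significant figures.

0.95

CL'/CL = 1 / 0.357 = 2.801
2.9·fm + (1 − fm) = 2.801
fm = (2.801 − 1) / (2.9 − 1) = 0.95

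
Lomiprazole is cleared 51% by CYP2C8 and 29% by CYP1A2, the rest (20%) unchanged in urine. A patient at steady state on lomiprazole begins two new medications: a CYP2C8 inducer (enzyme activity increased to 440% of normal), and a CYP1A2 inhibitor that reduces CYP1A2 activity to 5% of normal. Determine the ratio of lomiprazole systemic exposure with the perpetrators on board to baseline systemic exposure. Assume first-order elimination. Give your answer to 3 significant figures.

The CYP2C8 pathway (51% of clearance) is boosted to 4.4× activity: 0.51 × 4.4 = 2.244.
The CYP1A2 pathway (29% of clearance) is reduced to 0.05× activity: 0.29 × 0.05 = 0.0145.
Non-CYP routes (20%) are unchanged.
New clearance relative to baseline: 2.244 + 0.0145 + 0.2 = 2.4585.
Systemic exposure ∝ 1/CL: fold-change = 1 / 2.4585 = 0.407.

0.407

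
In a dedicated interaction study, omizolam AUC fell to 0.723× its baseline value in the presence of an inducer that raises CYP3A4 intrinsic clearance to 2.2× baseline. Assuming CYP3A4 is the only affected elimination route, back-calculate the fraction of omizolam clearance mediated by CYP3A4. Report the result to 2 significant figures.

0.32

CL'/CL = 1 / 0.723 = 1.383
2.2·fm + (1 − fm) = 1.383
fm = (1.383 − 1) / (2.2 − 1) = 0.32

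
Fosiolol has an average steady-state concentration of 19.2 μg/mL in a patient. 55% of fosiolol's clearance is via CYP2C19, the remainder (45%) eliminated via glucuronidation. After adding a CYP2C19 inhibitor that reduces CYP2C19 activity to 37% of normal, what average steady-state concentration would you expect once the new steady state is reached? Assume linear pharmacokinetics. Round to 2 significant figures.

The CYP2C19 pathway (55% of clearance) falls to 0.37× activity: 0.55 × 0.37 = 0.2035.
The remaining 45% of clearance is unaffected.
Relative clearance = 0.2035 + 0.45 = 0.6535.
With dosing unchanged, average steady-state concentration scales as 1/CL: 19.2 / 0.6535 = 29 μg/mL.

29 μg/mL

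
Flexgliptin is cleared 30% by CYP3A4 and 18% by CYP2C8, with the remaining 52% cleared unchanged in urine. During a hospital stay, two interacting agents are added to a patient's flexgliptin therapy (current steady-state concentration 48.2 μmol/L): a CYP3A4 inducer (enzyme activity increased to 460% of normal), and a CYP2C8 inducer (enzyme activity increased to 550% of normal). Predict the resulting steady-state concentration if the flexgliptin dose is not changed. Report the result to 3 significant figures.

The CYP3A4 pathway (30% of clearance) increases to 4.6× activity: 0.3 × 4.6 = 1.38.
The CYP2C8 pathway (18% of clearance) increases to 5.5× activity: 0.18 × 5.5 = 0.99.
The remaining 52% of clearance is unaffected.
Relative clearance = 1.38 + 0.99 + 0.52 = 2.89.
Steady-state concentration ∝ 1/CL: new value = 48.2 / 2.89 = 16.7 μmol/L.

16.7 μmol/L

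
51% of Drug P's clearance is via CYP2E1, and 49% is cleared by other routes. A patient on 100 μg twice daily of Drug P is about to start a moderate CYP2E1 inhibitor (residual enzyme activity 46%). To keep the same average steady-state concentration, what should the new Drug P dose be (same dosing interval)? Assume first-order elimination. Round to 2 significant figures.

The CYP2E1 pathway (51% of clearance) falls to 0.46× activity: 0.51 × 0.46 = 0.2346.
The remaining 49% of clearance is unaffected.
New clearance relative to baseline: 0.2346 + 0.49 = 0.7246.
To maintain the same steady-state level, dose must scale with clearance: new dose = 100 × 0.7246 = 72 μg.

72 μg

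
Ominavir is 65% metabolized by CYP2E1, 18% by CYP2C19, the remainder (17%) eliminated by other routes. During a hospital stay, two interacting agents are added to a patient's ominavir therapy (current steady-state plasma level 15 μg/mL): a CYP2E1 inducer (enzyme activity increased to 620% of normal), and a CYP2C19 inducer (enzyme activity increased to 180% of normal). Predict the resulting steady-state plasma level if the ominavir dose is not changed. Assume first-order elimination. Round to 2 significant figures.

3.3 μg/mL

CYP2E1: 0.65 × 6.2 = 4.03
CYP2C19: 0.18 × 1.8 = 0.324
Other: 0.17 (unchanged)
CL_new/CL_old = 4.03 + 0.324 + 0.17 = 4.524.
Dividing the baseline by the relative clearance: 15 / 4.524 = 3.3 μg/mL.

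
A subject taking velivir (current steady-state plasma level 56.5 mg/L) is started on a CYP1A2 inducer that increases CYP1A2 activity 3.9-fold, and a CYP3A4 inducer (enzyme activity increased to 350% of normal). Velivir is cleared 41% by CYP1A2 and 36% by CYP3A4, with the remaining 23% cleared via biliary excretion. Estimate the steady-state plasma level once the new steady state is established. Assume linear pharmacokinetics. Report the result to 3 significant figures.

The CYP1A2 pathway (41% of clearance) increases to 3.9× activity: 0.41 × 3.9 = 1.599.
The CYP3A4 pathway (36% of clearance) is boosted to 3.5× activity: 0.36 × 3.5 = 1.26.
The remaining 23% of clearance is unaffected.
CL_new/CL_old = 1.599 + 1.26 + 0.23 = 3.089.
New steady-state plasma level = 56.5 / 3.089 = 18.3 mg/L (concentration scales inversely with clearance).

18.3 mg/L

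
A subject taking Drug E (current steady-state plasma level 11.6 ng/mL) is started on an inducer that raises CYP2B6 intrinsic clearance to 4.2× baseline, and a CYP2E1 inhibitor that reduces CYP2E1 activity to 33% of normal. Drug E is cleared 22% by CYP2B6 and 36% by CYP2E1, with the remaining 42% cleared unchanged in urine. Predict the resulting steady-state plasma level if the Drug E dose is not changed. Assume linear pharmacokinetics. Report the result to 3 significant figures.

The CYP2B6 pathway (22% of clearance) increases to 4.2× activity: 0.22 × 4.2 = 0.924.
The CYP2E1 pathway (36% of clearance) falls to 0.33× activity: 0.36 × 0.33 = 0.1188.
Non-CYP routes (42%) are unchanged.
Relative clearance = 0.924 + 0.1188 + 0.42 = 1.4628.
Dividing the baseline by the relative clearance: 11.6 / 1.4628 = 7.93 ng/mL.

7.93 ng/mL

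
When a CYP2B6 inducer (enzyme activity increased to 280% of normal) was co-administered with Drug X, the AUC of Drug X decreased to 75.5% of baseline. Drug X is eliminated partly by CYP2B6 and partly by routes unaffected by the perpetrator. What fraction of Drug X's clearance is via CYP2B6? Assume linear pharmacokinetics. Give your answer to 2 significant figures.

Let fm be the CYP2B6 fraction. New clearance relative to baseline = fm × 2.8 + (1 − fm).
AUC ratio = 1 / (new CL fraction), so new CL fraction = 1 / 0.755 = 1.325.
fm × 2.8 + 1 − fm = 1.325  ⇒  fm × (2.8 − 1) = 0.3245  ⇒  fm = 0.18.

0.18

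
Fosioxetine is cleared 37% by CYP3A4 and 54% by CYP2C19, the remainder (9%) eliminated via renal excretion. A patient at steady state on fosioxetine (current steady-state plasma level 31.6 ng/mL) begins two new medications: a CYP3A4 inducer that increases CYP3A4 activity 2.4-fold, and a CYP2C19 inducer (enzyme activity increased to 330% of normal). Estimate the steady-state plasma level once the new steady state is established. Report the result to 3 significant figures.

The CYP3A4 pathway (37% of clearance) increases to 2.4× activity: 0.37 × 2.4 = 0.888.
The CYP2C19 pathway (54% of clearance) increases to 3.3× activity: 0.54 × 3.3 = 1.782.
The remaining 9% of clearance is unaffected.
Relative clearance = 0.888 + 1.782 + 0.09 = 2.76.
New steady-state plasma level = 31.6 / 2.76 = 11.4 ng/mL (concentration scales inversely with clearance).

11.4 ng/mL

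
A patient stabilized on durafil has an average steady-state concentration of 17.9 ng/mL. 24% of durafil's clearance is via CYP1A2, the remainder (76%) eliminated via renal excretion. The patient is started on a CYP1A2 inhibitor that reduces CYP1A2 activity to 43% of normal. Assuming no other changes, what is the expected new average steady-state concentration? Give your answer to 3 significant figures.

20.7 ng/mL

CYP1A2: 0.24 × 0.43 = 0.1032
Other: 0.76 (unchanged)
New clearance relative to baseline: 0.1032 + 0.76 = 0.8632.
With dosing unchanged, average steady-state concentration scales as 1/CL: 17.9 / 0.8632 = 20.7 ng/mL.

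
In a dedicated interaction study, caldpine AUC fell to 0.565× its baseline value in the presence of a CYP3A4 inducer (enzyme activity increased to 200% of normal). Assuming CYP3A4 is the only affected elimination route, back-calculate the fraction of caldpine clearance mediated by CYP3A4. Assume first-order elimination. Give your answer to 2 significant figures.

CL'/CL = 1 / 0.565 = 1.77
2·fm + (1 − fm) = 1.77
fm = (1.77 − 1) / (2 − 1) = 0.77

0.77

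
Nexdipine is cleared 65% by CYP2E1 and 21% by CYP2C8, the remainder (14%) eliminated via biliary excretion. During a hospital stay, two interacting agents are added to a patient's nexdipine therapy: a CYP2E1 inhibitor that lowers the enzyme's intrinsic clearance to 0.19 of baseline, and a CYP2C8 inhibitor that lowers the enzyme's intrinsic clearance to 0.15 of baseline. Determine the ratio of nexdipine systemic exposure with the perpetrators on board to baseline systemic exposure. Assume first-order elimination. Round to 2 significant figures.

3.4

CYP2E1: 0.65 × 0.19 = 0.1235
CYP2C8: 0.21 × 0.15 = 0.0315
Other: 0.14 (unchanged)
CL_new/CL_old = 0.1235 + 0.0315 + 0.14 = 0.295.
Because systemic exposure varies inversely with clearance, the combined effect is 1 / 0.295 = 3.4.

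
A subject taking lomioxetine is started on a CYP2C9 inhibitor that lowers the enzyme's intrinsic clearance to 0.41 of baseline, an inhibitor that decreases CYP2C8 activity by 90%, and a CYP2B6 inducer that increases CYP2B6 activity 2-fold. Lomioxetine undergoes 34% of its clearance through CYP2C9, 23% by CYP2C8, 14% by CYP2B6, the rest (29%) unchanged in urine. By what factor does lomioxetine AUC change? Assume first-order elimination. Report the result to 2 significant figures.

The CYP2C9 pathway (34% of clearance) falls to 0.41× activity: 0.34 × 0.41 = 0.1394.
The CYP2C8 pathway (23% of clearance) is reduced to 0.1× activity: 0.23 × 0.1 = 0.023.
The CYP2B6 pathway (14% of clearance) rises to 2× activity: 0.14 × 2 = 0.28.
The remaining 29% of clearance is unaffected.
CL_new/CL_old = 0.1394 + 0.023 + 0.28 + 0.29 = 0.7324.
Because AUC varies inversely with clearance, the combined effect is 1 / 0.7324 = 1.4.

1.4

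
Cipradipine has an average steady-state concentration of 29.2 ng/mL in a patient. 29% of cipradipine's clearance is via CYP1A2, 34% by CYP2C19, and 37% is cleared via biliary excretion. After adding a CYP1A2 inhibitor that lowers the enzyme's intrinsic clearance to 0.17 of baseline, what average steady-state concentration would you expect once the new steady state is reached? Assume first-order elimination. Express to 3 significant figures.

38.5 ng/mL

CYP1A2: 0.29 × 0.17 = 0.0493
CYP2C19: 0.34 (unchanged)
Other: 0.37 (unchanged)
New clearance relative to baseline: 0.0493 + 0.34 + 0.37 = 0.7593.
With dosing unchanged, average steady-state concentration scales as 1/CL: 29.2 / 0.7593 = 38.5 ng/mL.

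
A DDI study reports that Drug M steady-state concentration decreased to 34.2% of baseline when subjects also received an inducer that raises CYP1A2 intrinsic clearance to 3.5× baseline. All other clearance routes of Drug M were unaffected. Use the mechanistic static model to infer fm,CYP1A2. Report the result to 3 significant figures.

0.770

CL'/CL = 1 / 0.342 = 2.924
3.5·fm + (1 − fm) = 2.924
fm = (2.924 − 1) / (3.5 − 1) = 0.770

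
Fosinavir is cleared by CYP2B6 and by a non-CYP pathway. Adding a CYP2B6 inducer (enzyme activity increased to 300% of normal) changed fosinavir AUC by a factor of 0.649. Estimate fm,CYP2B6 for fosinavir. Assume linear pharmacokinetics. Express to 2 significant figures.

Let fm be the CYP2B6 fraction. New clearance relative to baseline = fm × 3 + (1 − fm).
AUC ratio = 1 / (new CL fraction), so new CL fraction = 1 / 0.649 = 1.541.
fm × 3 + 1 − fm = 1.541  ⇒  fm × (3 − 1) = 0.5408  ⇒  fm = 0.27.

0.27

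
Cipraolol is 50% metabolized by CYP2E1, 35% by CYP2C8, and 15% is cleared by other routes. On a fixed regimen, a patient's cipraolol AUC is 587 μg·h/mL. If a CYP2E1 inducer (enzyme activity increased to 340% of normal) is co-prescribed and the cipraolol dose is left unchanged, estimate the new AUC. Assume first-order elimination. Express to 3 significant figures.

267 μg·h/mL

The CYP2E1 pathway (50% of clearance) is boosted to 3.4× activity: 0.5 × 3.4 = 1.7.
CYP2C8 (35%) and the residual 15% are unaffected.
New clearance relative to baseline: 1.7 + 0.35 + 0.15 = 2.2.
With dosing unchanged, AUC scales as 1/CL: 587 / 2.2 = 267 μg·h/mL.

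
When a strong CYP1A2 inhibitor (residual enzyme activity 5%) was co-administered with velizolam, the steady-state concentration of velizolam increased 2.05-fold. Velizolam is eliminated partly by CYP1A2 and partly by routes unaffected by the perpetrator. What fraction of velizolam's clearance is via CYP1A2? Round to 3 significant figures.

CL'/CL = 1 / 2.05 = 0.4878
0.05·fm + (1 − fm) = 0.4878
fm = (0.4878 − 1) / (0.05 − 1) = 0.539

0.539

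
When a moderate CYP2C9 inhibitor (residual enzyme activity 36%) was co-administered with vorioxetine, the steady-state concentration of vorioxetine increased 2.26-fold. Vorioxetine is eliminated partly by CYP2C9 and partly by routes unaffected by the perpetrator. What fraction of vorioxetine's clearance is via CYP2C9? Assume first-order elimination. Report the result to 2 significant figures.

CL'/CL = 1 / 2.26 = 0.4425
0.36·fm + (1 − fm) = 0.4425
fm = (0.4425 − 1) / (0.36 − 1) = 0.87

0.87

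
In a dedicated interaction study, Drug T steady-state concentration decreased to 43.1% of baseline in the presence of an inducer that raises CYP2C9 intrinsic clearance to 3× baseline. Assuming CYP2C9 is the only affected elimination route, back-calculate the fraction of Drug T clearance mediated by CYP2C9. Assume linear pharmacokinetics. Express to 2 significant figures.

0.66

Let x = fm,CYP2C9. Because steady-state concentration ∝ 1/CL, relative clearance rose to 1/0.431 = 2.32.
Only the CYP2C9 route changed, so 2.32 = x·3 + (1 − x), giving x = 0.66.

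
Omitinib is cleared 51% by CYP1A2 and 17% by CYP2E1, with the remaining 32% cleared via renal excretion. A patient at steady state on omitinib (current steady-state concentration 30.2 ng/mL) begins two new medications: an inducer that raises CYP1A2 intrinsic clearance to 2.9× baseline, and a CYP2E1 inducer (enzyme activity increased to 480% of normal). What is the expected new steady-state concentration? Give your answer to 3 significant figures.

11.5 ng/mL

The CYP1A2 pathway (51% of clearance) rises to 2.9× activity: 0.51 × 2.9 = 1.479.
The CYP2E1 pathway (17% of clearance) rises to 4.8× activity: 0.17 × 4.8 = 0.816.
The remaining 32% of clearance is unaffected.
CL_new/CL_old = 1.479 + 0.816 + 0.32 = 2.615.
Steady-state concentration ∝ 1/CL: new value = 30.2 / 2.615 = 11.5 ng/mL.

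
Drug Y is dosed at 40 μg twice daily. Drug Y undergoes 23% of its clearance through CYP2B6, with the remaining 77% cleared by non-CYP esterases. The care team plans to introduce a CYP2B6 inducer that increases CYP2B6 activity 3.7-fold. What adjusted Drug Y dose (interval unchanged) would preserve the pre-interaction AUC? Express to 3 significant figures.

The CYP2B6 pathway (23% of clearance) increases to 3.7× activity: 0.23 × 3.7 = 0.851.
The remaining 77% of clearance is unaffected.
New clearance relative to baseline: 0.851 + 0.77 = 1.621.
Css,avg = (dose rate)/CL, so holding Css fixed requires dose ∝ CL: 40 × 1.621 = 64.8 μg.

64.8 μg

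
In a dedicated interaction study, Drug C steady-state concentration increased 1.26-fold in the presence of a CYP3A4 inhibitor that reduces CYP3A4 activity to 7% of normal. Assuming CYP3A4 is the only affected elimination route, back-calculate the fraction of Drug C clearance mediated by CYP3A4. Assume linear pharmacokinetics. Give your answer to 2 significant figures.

0.22

Write x for the fraction cleared via CYP3A4. The observed steady-state concentration change means clearance fell to 1/1.26 = 0.7937 of baseline.
Only the CYP3A4 route changed, so 0.7937 = x·0.07 + (1 − x), giving x = 0.22.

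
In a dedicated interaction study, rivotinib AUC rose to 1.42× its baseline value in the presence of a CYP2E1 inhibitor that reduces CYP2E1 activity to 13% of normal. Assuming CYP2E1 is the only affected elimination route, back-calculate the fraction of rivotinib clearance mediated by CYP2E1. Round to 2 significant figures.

Call the CYP2E1 fraction fm. After the interaction, CL_new/CL_old = fm × 0.13 + (1 − fm).
AUC ratio = 1 / (new CL fraction), so new CL fraction = 1 / 1.42 = 0.7042.
fm × 0.13 + 1 − fm = 0.7042  ⇒  fm × (0.13 − 1) = −0.2958  ⇒  fm = 0.34.

0.34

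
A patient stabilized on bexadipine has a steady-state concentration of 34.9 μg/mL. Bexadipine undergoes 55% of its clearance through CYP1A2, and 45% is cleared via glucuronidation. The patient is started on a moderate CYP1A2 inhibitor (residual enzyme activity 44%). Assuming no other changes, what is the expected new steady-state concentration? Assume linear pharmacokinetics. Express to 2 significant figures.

CYP1A2: 0.55 × 0.44 = 0.242
Other: 0.45 (unchanged)
Relative clearance = 0.242 + 0.45 = 0.692.
Steady-state concentration ∝ 1/CL, so new value = 34.9 / 0.692 = 50 μg/mL.

50 μg/mL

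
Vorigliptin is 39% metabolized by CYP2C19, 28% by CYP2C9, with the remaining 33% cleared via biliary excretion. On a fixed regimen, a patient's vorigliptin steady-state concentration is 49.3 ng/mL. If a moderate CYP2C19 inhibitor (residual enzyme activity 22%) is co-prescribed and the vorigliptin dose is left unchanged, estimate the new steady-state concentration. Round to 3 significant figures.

70.9 ng/mL

The CYP2C19 pathway (39% of clearance) drops to 0.22× activity: 0.39 × 0.22 = 0.0858.
CYP2C9 (28%) and the residual 33% are unaffected.
Relative clearance = 0.0858 + 0.28 + 0.33 = 0.6958.
Steady-state concentration ∝ 1/CL, so new value = 49.3 / 0.6958 = 70.9 ng/mL.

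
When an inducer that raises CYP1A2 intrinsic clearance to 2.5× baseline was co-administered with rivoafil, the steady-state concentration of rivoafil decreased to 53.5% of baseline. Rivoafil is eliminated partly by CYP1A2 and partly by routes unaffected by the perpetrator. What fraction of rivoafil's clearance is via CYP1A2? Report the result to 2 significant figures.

Let fm be the CYP1A2 fraction. New clearance relative to baseline = fm × 2.5 + (1 − fm).
Steady-state concentration ratio = 1 / (new CL fraction), so new CL fraction = 1 / 0.535 = 1.869.
fm × 2.5 + 1 − fm = 1.869  ⇒  fm × (2.5 − 1) = 0.8692  ⇒  fm = 0.58.

0.58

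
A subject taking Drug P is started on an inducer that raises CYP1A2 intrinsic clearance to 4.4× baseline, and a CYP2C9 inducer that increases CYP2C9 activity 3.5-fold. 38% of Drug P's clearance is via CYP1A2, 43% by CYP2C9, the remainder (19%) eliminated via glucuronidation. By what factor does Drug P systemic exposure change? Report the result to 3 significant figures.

CYP1A2: 0.38 × 4.4 = 1.672
CYP2C9: 0.43 × 3.5 = 1.505
Other: 0.19 (unchanged)
CL_new/CL_old = 1.672 + 1.505 + 0.19 = 3.367.
Because systemic exposure varies inversely with clearance, the combined effect is 1 / 3.367 = 0.297.

0.297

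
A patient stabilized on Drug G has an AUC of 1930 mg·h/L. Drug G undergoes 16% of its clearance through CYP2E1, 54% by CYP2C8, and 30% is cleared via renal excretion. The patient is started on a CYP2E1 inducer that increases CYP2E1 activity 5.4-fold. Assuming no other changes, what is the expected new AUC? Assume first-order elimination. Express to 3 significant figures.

1.13 × 10³ mg·h/L

CYP2E1: 0.16 × 5.4 = 0.864
CYP2C8: 0.54 (unchanged)
Other: 0.3 (unchanged)
CL_new/CL_old = 0.864 + 0.54 + 0.3 = 1.704.
New AUC = baseline ÷ relative clearance = 1930 / 1.704 = 1.13 × 10³ mg·h/L.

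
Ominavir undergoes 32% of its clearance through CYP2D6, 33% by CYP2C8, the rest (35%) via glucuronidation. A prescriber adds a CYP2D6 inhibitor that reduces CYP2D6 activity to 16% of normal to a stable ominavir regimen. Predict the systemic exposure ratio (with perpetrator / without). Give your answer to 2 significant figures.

1.4

The CYP2D6 pathway (32% of clearance) drops to 0.16× activity: 0.32 × 0.16 = 0.0512.
CYP2C8 (33%) and the residual 35% are unaffected.
New clearance relative to baseline: 0.0512 + 0.33 + 0.35 = 0.7312.
Systemic exposure ratio = CL_old/CL_new = 1 / 0.7312 = 1.4.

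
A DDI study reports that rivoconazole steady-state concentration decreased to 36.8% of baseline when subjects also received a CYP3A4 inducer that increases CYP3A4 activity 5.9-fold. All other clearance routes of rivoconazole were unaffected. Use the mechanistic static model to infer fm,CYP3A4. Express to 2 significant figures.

0.35

Write x for the fraction cleared via CYP3A4. The observed steady-state concentration change means clearance rose to 1/0.368 = 2.717 of baseline.
Setting x·5.9 + (1 − x) = 2.717 and solving: x = (2.717 − 1)/(5.9 − 1) = 0.35.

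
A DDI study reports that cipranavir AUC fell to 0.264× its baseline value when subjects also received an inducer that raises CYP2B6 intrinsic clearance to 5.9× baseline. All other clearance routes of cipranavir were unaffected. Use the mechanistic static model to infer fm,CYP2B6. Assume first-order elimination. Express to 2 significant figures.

0.57

CL'/CL = 1 / 0.264 = 3.788
5.9·fm + (1 − fm) = 3.788
fm = (3.788 − 1) / (5.9 − 1) = 0.57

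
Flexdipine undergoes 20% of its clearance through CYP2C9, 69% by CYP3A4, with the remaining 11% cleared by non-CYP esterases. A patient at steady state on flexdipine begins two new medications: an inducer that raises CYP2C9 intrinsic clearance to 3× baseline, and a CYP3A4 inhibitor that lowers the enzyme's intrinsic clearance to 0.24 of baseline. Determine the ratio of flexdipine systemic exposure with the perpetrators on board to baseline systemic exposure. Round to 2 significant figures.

1.1

The CYP2C9 pathway (20% of clearance) is boosted to 3× activity: 0.2 × 3 = 0.6.
The CYP3A4 pathway (69% of clearance) is reduced to 0.24× activity: 0.69 × 0.24 = 0.1656.
Non-CYP routes (11%) are unchanged.
New clearance relative to baseline: 0.6 + 0.1656 + 0.11 = 0.8756.
Systemic exposure ∝ 1/CL: fold-change = 1 / 0.8756 = 1.1.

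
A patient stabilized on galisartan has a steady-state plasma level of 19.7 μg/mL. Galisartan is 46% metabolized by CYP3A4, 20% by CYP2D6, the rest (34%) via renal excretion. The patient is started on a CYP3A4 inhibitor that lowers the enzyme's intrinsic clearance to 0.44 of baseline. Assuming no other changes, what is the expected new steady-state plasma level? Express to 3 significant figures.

The CYP3A4 pathway (46% of clearance) drops to 0.44× activity: 0.46 × 0.44 = 0.2024.
CYP2D6 (20%) and the residual 34% are unaffected.
CL_new/CL_old = 0.2024 + 0.2 + 0.34 = 0.7424.
New steady-state plasma level = baseline ÷ relative clearance = 19.7 / 0.7424 = 26.5 μg/mL.

26.5 μg/mL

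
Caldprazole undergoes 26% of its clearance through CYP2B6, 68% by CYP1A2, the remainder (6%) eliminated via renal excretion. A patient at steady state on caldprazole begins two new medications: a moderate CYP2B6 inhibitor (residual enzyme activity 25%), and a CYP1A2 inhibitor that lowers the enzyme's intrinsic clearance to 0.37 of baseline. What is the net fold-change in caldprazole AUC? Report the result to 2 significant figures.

CYP2B6: 0.26 × 0.25 = 0.065
CYP1A2: 0.68 × 0.37 = 0.2516
Other: 0.06 (unchanged)
Relative clearance = 0.065 + 0.2516 + 0.06 = 0.3766.
Because AUC varies inversely with clearance, the combined effect is 1 / 0.3766 = 2.7.

2.7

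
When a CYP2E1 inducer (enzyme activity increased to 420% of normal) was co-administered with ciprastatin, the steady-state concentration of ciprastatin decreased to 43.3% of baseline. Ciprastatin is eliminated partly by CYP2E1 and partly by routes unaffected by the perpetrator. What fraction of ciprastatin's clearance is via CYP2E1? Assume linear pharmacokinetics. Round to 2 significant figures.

Let fm be the CYP2E1 fraction. New clearance relative to baseline = fm × 4.2 + (1 − fm).
Steady-state concentration ratio = 1 / (new CL fraction), so new CL fraction = 1 / 0.433 = 2.309.
fm × 4.2 + 1 − fm = 2.309  ⇒  fm × (4.2 − 1) = 1.309  ⇒  fm = 0.41.

0.41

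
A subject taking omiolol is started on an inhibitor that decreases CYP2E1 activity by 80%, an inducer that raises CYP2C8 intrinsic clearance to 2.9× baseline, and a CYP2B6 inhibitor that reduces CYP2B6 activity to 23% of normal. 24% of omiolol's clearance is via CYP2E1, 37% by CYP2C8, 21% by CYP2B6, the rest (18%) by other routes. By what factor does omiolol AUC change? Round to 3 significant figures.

CYP2E1: 0.24 × 0.2 = 0.048
CYP2C8: 0.37 × 2.9 = 1.073
CYP2B6: 0.21 × 0.23 = 0.0483
Other: 0.18 (unchanged)
Relative clearance = 0.048 + 1.073 + 0.0483 + 0.18 = 1.3493.
Because AUC varies inversely with clearance, the combined effect is 1 / 1.3493 = 0.741.

0.741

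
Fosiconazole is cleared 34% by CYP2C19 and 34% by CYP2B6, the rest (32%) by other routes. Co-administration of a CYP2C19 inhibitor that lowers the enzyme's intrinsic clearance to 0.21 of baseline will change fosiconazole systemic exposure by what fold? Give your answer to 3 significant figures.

1.37

CYP2C19: 0.34 × 0.21 = 0.0714
CYP2B6: 0.34 (unchanged)
Other: 0.32 (unchanged)
CL_new/CL_old = 0.0714 + 0.34 + 0.32 = 0.7314.
Since systemic exposure ∝ 1/CL, the ratio is 1 / 0.7314 = 1.37.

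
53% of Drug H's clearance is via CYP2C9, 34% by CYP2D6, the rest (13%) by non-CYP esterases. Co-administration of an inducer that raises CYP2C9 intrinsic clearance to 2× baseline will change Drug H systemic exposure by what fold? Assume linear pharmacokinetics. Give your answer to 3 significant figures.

CYP2C9: 0.53 × 2 = 1.06
CYP2D6: 0.34 (unchanged)
Other: 0.13 (unchanged)
New clearance relative to baseline: 1.06 + 0.34 + 0.13 = 1.53.
Systemic exposure ratio = CL_old/CL_new = 1 / 1.53 = 0.654.

0.654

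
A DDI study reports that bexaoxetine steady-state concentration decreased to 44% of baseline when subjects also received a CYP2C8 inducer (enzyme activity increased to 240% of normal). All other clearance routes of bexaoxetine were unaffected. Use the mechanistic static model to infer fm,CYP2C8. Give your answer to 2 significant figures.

Write x for the fraction cleared via CYP2C8. The observed steady-state concentration change means clearance rose to 1/0.440 = 2.273 of baseline.
Only the CYP2C8 route changed, so 2.273 = x·2.4 + (1 − x), giving x = 0.91.

0.91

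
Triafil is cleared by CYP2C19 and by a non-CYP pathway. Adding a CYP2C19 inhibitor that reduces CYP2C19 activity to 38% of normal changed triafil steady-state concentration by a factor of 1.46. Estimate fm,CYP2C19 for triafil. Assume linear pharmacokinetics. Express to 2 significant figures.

CL'/CL = 1 / 1.46 = 0.6849
0.38·fm + (1 − fm) = 0.6849
fm = (0.6849 − 1) / (0.38 − 1) = 0.51

0.51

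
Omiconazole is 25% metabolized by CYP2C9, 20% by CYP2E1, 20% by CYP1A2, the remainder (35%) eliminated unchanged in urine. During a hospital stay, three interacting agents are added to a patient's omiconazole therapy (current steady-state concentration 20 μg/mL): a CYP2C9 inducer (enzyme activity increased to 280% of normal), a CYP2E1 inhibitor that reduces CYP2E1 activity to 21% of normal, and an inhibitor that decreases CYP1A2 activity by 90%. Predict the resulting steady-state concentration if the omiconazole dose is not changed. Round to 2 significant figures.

18 μg/mL

CYP2C9: 0.25 × 2.8 = 0.7
CYP2E1: 0.2 × 0.21 = 0.042
CYP1A2: 0.2 × 0.1 = 0.02
Other: 0.35 (unchanged)
CL_new/CL_old = 0.7 + 0.042 + 0.02 + 0.35 = 1.112.
Steady-state concentration ∝ 1/CL: new value = 20 / 1.112 = 18 μg/mL.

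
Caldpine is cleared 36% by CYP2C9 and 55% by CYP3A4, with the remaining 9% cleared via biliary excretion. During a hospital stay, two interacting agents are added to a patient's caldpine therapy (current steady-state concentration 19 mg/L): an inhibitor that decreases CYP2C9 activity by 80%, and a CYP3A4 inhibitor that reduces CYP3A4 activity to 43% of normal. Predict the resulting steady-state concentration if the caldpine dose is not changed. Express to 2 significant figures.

The CYP2C9 pathway (36% of clearance) falls to 0.2× activity: 0.36 × 0.2 = 0.072.
The CYP3A4 pathway (55% of clearance) drops to 0.43× activity: 0.55 × 0.43 = 0.2365.
The remaining 9% of clearance is unaffected.
New clearance relative to baseline: 0.072 + 0.2365 + 0.09 = 0.3985.
New steady-state concentration = 19 / 0.3985 = 48 mg/L (concentration scales inversely with clearance).

48 mg/L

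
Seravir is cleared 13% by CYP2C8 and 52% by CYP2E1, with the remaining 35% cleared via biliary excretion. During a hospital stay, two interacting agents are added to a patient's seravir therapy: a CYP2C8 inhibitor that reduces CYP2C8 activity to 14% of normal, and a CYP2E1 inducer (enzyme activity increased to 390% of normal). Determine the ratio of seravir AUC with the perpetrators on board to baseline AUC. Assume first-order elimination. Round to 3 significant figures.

CYP2C8: 0.13 × 0.14 = 0.0182
CYP2E1: 0.52 × 3.9 = 2.028
Other: 0.35 (unchanged)
Relative clearance = 0.0182 + 2.028 + 0.35 = 2.3962.
Net AUC ratio = 1 / 2.3962 = 0.417.

0.417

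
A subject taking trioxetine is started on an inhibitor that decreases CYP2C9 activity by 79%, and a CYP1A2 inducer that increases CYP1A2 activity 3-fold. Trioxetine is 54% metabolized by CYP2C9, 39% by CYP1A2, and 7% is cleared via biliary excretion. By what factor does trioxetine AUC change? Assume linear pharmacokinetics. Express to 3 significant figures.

The CYP2C9 pathway (54% of clearance) is reduced to 0.21× activity: 0.54 × 0.21 = 0.1134.
The CYP1A2 pathway (39% of clearance) is boosted to 3× activity: 0.39 × 3 = 1.17.
The remaining 7% of clearance is unaffected.
New clearance relative to baseline: 0.1134 + 1.17 + 0.07 = 1.3534.
AUC ∝ 1/CL: fold-change = 1 / 1.3534 = 0.739.

0.739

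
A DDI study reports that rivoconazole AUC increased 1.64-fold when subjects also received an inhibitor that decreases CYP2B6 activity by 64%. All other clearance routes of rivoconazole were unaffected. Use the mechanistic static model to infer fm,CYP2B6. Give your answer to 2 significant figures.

0.61

Let fm be the CYP2B6 fraction. New clearance relative to baseline = fm × 0.36 + (1 − fm).
AUC ratio = 1 / (new CL fraction), so new CL fraction = 1 / 1.64 = 0.6098.
fm × 0.36 + 1 − fm = 0.6098  ⇒  fm × (0.36 − 1) = −0.3902  ⇒  fm = 0.61.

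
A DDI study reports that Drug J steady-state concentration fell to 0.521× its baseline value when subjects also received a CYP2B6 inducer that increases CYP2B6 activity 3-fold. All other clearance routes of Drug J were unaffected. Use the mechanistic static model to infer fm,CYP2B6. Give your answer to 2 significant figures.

Let fm be the CYP2B6 fraction. New clearance relative to baseline = fm × 3 + (1 − fm).
Steady-state concentration ratio = 1 / (new CL fraction), so new CL fraction = 1 / 0.521 = 1.919.
fm × 3 + 1 − fm = 1.919  ⇒  fm × (3 − 1) = 0.9194  ⇒  fm = 0.46.

0.46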